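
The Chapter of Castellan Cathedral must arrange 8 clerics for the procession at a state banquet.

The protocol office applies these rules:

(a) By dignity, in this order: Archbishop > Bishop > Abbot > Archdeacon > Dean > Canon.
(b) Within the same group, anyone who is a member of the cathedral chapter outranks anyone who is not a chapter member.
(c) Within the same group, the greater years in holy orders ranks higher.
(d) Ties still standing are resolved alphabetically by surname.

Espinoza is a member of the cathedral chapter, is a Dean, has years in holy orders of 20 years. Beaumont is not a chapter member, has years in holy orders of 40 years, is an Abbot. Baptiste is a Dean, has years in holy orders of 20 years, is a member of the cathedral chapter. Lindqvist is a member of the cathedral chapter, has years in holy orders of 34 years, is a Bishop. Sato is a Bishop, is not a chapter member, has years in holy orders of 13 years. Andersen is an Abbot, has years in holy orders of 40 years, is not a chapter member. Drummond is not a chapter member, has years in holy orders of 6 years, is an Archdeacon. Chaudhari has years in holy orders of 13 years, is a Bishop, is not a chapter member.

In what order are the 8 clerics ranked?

Lindqvist, Chaudhari, Sato, Andersen, Beaumont, Drummond, Baptiste, Espinoza

By dignity: Lindqvist, Chaudhari and Sato (Bishop); then Andersen and Beaumont (Abbot); then Drummond (Archdeacon); then Baptiste and Espinoza (Dean).
Among Lindqvist, Chaudhari and Sato, a member of the cathedral chapter before not a chapter member: Lindqvist (a member of the cathedral chapter) before Chaudhari and Sato (not a chapter member).
Chaudhari and Sato both have years in holy orders 13 years, so the next rule applies.
Among Chaudhari and Sato, alphabetically by surname: Chaudhari before Sato.
Andersen and Beaumont are each not a chapter member, so the next rule applies.
Andersen and Beaumont both have years in holy orders 40 years, so the next rule applies.
Among Andersen and Beaumont, alphabetically by surname: Andersen before Beaumont.
Baptiste and Espinoza are each a member of the cathedral chapter, so the next rule applies.
Baptiste and Espinoza both have years in holy orders 20 years, so the next rule applies.
Among Baptiste and Espinoza, alphabetically by surname: Baptiste before Espinoza.
Full order: Lindqvist, Chaudhari, Sato, Andersen, Beaumont, Drummond, Baptiste, Espinoza.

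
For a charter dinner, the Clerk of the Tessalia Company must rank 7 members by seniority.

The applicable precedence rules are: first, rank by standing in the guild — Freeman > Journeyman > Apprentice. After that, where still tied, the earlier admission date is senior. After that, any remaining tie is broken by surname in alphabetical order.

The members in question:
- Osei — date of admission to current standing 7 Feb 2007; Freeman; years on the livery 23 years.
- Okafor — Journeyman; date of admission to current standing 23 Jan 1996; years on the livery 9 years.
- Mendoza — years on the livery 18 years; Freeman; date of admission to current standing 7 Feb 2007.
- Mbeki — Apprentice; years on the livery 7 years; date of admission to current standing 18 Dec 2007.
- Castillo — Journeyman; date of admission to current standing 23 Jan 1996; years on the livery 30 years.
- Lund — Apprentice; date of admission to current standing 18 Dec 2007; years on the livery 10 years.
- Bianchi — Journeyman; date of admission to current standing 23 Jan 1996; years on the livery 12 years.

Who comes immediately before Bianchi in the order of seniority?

By standing in the guild: Mendoza and Osei (Freeman); then Bianchi, Castillo and Okafor (Journeyman); then Lund and Mbeki (Apprentice).
Mendoza and Osei both have date of admission to current standing 7 Feb 2007, so the next rule applies.
Among Mendoza and Osei, alphabetically by surname: Mendoza before Osei.
Bianchi, Castillo and Okafor all have date of admission to current standing 23 Jan 1996, so the next rule applies.
Among Bianchi, Castillo and Okafor, alphabetically by surname: Bianchi before Castillo before Okafor.
Lund and Mbeki both have date of admission to current standing 18 Dec 2007, so the next rule applies.
Among Lund and Mbeki, alphabetically by surname: Lund before Mbeki.
Order: Mendoza, Osei, Bianchi, Castillo, Okafor, Lund, Mbeki.

Osei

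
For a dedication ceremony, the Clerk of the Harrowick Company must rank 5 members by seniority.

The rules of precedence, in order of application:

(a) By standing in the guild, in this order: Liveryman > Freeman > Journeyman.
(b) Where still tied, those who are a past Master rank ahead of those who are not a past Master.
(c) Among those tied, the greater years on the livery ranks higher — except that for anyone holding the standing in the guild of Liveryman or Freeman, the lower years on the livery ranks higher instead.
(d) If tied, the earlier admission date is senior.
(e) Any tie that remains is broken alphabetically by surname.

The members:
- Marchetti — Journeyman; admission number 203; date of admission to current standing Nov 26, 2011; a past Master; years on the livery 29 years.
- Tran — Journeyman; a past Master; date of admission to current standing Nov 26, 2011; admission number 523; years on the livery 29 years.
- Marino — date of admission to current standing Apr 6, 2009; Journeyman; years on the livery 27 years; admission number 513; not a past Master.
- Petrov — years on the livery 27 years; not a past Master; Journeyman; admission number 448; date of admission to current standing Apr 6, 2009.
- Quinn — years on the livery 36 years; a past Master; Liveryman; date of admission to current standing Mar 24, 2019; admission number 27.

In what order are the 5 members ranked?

By standing in the guild: Quinn (Liveryman); then Marchetti, Tran, Marino and Petrov (Journeyman).
Among Marchetti, Tran, Marino and Petrov, a past Master before not a past Master: Marchetti and Tran (a past Master) before Marino and Petrov (not a past Master).
Marchetti and Tran both have years on the livery 29 years, so the next rule applies.
Marchetti and Tran both have date of admission to current standing Nov 26, 2011, so the next rule applies.
Among Marchetti and Tran, alphabetically by surname: Marchetti before Tran.
Marino and Petrov both have years on the livery 27 years, so the next rule applies.
Marino and Petrov both have date of admission to current standing Apr 6, 2009, so the next rule applies.
Among Marino and Petrov, alphabetically by surname: Marino before Petrov.
Full order: Quinn, Marchetti, Tran, Marino, Petrov.

Quinn, Marchetti, Tran, Marino, Petrov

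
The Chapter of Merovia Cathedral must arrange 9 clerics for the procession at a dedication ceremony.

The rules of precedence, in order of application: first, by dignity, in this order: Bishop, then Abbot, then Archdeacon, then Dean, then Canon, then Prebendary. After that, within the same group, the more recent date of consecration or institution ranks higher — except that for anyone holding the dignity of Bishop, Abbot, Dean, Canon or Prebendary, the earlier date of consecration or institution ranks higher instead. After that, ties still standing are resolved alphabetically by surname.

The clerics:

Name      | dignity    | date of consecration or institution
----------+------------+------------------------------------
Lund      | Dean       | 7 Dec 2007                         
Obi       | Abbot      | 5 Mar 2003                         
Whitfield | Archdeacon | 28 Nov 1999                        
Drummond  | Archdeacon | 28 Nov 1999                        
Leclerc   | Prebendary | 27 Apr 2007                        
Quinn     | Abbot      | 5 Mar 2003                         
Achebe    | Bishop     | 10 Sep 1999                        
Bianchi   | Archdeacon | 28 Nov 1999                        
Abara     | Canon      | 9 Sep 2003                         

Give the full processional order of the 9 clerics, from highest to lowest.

By dignity: Achebe (Bishop); then Obi and Quinn (Abbot); then Bianchi, Drummond and Whitfield (Archdeacon); then Lund (Dean); then Abara (Canon); then Leclerc (Prebendary).
Obi and Quinn both have date of consecration or institution 5 Mar 2003, so the next rule applies.
Among Obi and Quinn, alphabetically by surname: Obi before Quinn.
Bianchi, Drummond and Whitfield all have date of consecration or institution 28 Nov 1999, so the next rule applies.
Among Bianchi, Drummond and Whitfield, alphabetically by surname: Bianchi before Drummond before Whitfield.
Full order: Achebe, Obi, Quinn, Bianchi, Drummond, Whitfield, Lund, Abara, Leclerc.

Achebe, Obi, Quinn, Bianchi, Drummond, Whitfield, Lund, Abara, Leclerc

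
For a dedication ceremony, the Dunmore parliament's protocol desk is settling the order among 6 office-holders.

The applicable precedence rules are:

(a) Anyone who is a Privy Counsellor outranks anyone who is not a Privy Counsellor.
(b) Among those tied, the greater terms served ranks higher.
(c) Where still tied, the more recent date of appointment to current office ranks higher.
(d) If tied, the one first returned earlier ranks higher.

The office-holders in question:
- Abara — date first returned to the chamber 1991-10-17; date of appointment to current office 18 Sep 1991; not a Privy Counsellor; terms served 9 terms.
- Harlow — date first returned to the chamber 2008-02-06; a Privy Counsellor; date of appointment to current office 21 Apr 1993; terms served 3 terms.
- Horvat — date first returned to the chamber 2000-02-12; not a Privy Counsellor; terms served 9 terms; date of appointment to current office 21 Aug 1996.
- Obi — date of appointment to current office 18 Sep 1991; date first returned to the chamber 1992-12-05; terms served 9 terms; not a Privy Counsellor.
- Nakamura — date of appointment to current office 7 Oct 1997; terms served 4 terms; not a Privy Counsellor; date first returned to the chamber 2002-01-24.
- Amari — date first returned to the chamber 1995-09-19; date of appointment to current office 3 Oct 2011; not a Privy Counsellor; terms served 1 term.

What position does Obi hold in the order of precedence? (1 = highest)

4

By the first rule: Harlow (a Privy Counsellor); then Horvat, Abara, Obi, Nakamura and Amari (each not a Privy Counsellor).
Among Horvat, Abara, Obi, Nakamura and Amari, by terms served (higher first): Horvat, Abara and Obi (9 terms) before Nakamura (4 terms) before Amari (1 term).
Among Horvat, Abara and Obi, by date of appointment to current office (later first): Horvat (21 Aug 1996) before Abara and Obi (18 Sep 1991).
Among Abara and Obi, by date first returned to the chamber (earlier first): Abara (1991-10-17) before Obi (1992-12-05).
Order: Harlow, Horvat, Abara, Obi, Nakamura, Amari. So position 4.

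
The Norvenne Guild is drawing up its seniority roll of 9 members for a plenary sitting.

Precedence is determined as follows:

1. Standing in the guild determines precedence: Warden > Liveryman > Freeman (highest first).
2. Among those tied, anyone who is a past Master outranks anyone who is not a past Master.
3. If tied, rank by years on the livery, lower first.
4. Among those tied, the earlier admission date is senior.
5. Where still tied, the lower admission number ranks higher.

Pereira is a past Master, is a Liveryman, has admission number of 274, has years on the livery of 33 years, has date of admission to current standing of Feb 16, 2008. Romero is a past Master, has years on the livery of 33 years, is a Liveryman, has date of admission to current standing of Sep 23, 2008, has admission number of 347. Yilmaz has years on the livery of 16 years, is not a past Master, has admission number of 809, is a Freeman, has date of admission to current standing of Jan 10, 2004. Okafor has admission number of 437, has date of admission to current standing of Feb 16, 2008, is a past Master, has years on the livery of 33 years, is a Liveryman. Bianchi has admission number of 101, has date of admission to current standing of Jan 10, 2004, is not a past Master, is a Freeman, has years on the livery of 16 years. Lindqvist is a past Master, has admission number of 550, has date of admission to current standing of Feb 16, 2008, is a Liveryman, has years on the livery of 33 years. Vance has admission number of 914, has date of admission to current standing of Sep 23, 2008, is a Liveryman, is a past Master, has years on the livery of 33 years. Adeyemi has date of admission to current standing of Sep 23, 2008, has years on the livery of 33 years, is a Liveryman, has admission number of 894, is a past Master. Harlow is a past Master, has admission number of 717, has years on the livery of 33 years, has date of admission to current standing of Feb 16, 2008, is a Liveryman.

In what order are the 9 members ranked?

By standing in the guild: Pereira, Okafor, Lindqvist, Harlow, Romero, Adeyemi and Vance (Liveryman); then Bianchi and Yilmaz (Freeman).
Pereira, Okafor, Lindqvist, Harlow, Romero, Adeyemi and Vance are each a past Master, so the next rule applies.
Pereira, Okafor, Lindqvist, Harlow, Romero, Adeyemi and Vance all have years on the livery 33 years, so the next rule applies.
Among Pereira, Okafor, Lindqvist, Harlow, Romero, Adeyemi and Vance, by date of admission to current standing (earlier first): Pereira, Okafor, Lindqvist and Harlow (Feb 16, 2008) before Romero, Adeyemi and Vance (Sep 23, 2008).
Among Pereira, Okafor, Lindqvist and Harlow, by admission number (lower first): Pereira (274) before Okafor (437) before Lindqvist (550) before Harlow (717).
Among Romero, Adeyemi and Vance, by admission number (lower first): Romero (347) before Adeyemi (894) before Vance (914).
Bianchi and Yilmaz are each not a past Master, so the next rule applies.
Bianchi and Yilmaz both have years on the livery 16 years, so the next rule applies.
Bianchi and Yilmaz both have date of admission to current standing Jan 10, 2004, so the next rule applies.
Among Bianchi and Yilmaz, by admission number (lower first): Bianchi (101) before Yilmaz (809).
Full order: Pereira, Okafor, Lindqvist, Harlow, Romero, Adeyemi, Vance, Bianchi, Yilmaz.

Pereira, Okafor, Lindqvist, Harlow, Romero, Adeyemi, Vance, Bianchi, Yilmaz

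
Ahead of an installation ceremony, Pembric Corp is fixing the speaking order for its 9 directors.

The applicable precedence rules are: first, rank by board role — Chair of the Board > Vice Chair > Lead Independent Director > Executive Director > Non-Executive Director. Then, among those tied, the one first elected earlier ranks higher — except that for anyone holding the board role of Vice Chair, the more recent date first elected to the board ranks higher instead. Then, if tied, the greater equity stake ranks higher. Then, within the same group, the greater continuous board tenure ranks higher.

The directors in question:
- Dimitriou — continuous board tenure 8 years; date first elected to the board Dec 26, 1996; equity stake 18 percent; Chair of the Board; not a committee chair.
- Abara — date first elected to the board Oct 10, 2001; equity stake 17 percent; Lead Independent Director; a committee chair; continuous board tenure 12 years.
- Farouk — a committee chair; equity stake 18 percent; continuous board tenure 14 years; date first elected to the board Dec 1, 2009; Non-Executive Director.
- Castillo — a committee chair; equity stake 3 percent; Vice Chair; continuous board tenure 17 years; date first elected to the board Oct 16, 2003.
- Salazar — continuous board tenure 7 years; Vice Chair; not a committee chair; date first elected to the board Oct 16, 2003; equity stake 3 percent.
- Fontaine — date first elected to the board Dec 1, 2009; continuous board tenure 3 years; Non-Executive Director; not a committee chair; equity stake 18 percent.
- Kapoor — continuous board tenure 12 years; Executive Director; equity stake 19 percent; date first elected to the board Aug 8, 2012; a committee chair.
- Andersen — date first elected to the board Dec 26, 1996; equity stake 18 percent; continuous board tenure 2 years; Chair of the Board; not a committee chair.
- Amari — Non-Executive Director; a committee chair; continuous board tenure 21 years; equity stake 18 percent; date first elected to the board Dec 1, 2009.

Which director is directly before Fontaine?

Farouk

By board role: Dimitriou and Andersen (Chair of the Board); then Castillo and Salazar (Vice Chair); then Abara (Lead Independent Director); then Kapoor (Executive Director); then Amari, Farouk and Fontaine (Non-Executive Director).
Dimitriou and Andersen both have date first elected to the board Dec 26, 1996, so the next rule applies.
Dimitriou and Andersen both have equity stake 18 percent, so the next rule applies.
Among Dimitriou and Andersen, by continuous board tenure (higher first): Dimitriou (8 years) before Andersen (2 years).
Castillo and Salazar both have date first elected to the board Oct 16, 2003, so the next rule applies.
Castillo and Salazar both have equity stake 3 percent, so the next rule applies.
Among Castillo and Salazar, by continuous board tenure (higher first): Castillo (17 years) before Salazar (7 years).
Amari, Farouk and Fontaine all have date first elected to the board Dec 1, 2009, so the next rule applies.
Amari, Farouk and Fontaine all have equity stake 18 percent, so the next rule applies.
Among Amari, Farouk and Fontaine, by continuous board tenure (higher first): Amari (21 years) before Farouk (14 years) before Fontaine (3 years).
Order: Dimitriou, Andersen, Castillo, Salazar, Abara, Kapoor, Amari, Farouk, Fontaine.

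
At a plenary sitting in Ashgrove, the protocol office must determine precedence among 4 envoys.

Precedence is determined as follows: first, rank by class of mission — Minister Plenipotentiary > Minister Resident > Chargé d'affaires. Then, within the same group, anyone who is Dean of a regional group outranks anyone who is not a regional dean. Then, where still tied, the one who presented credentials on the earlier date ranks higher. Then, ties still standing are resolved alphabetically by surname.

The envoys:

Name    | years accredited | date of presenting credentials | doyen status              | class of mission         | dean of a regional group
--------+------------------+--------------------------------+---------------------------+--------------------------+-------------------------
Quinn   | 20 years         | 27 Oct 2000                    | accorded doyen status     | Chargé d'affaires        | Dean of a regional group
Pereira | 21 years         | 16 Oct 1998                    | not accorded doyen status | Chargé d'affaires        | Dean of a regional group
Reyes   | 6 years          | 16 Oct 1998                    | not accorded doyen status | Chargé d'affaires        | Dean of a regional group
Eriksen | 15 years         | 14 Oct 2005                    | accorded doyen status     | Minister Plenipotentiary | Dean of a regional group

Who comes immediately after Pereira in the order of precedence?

Reyes

By class of mission: Eriksen (Minister Plenipotentiary); then Pereira, Reyes and Quinn (Chargé d'affaires).
Pereira, Reyes and Quinn are each Dean of a regional group, so the next rule applies.
Among Pereira, Reyes and Quinn, by date of presenting credentials (earlier first): Pereira and Reyes (16 Oct 1998) before Quinn (27 Oct 2000).
Among Pereira and Reyes, alphabetically by surname: Pereira before Reyes.
Order: Eriksen, Pereira, Reyes, Quinn.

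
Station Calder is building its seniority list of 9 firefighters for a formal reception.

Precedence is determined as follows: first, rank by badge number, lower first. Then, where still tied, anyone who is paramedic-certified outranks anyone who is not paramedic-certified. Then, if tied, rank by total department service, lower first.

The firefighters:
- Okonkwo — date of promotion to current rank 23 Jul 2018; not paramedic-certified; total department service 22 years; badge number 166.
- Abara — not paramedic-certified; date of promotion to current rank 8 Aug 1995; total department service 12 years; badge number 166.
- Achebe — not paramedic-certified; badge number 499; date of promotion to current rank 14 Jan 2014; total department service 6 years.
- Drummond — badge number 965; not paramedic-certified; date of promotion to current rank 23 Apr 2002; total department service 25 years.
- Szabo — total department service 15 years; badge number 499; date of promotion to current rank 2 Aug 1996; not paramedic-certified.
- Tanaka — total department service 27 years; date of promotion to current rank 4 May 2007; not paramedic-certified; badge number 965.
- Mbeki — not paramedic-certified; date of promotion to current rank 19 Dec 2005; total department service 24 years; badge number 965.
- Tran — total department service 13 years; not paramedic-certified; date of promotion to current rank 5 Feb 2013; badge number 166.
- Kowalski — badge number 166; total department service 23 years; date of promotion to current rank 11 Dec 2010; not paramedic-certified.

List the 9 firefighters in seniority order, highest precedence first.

Abara, Tran, Okonkwo, Kowalski, Achebe, Szabo, Mbeki, Drummond, Tanaka

By badge number (lower first): Abara, Tran, Okonkwo and Kowalski (each 166); then Achebe and Szabo (both 499); then Mbeki, Drummond and Tanaka (each 965).
Abara, Tran, Okonkwo and Kowalski are each not paramedic-certified, so the next rule applies.
Among Abara, Tran, Okonkwo and Kowalski, by total department service (lower first): Abara (12 years) before Tran (13 years) before Okonkwo (22 years) before Kowalski (23 years).
Achebe and Szabo are each not paramedic-certified, so the next rule applies.
Among Achebe and Szabo, by total department service (lower first): Achebe (6 years) before Szabo (15 years).
Mbeki, Drummond and Tanaka are each not paramedic-certified, so the next rule applies.
Among Mbeki, Drummond and Tanaka, by total department service (lower first): Mbeki (24 years) before Drummond (25 years) before Tanaka (27 years).
Full order: Abara, Tran, Okonkwo, Kowalski, Achebe, Szabo, Mbeki, Drummond, Tanaka.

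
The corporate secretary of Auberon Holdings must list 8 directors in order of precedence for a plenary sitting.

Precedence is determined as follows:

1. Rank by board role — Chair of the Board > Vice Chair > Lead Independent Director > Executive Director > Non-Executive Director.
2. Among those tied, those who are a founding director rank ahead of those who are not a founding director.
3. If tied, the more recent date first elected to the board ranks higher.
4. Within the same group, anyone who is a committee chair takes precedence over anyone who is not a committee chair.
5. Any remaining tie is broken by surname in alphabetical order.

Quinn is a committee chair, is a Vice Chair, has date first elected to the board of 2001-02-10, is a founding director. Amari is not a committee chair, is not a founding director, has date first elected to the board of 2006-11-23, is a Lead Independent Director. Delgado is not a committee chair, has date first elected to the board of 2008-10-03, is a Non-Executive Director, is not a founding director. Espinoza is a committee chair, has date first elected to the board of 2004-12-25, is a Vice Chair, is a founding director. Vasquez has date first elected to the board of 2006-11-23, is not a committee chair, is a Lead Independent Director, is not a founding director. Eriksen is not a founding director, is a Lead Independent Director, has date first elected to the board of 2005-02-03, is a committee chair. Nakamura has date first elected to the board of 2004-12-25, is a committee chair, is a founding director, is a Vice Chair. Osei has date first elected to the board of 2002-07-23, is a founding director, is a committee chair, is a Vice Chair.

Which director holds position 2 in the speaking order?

Nakamura

By board role: Espinoza, Nakamura, Osei and Quinn (Vice Chair); then Amari, Vasquez and Eriksen (Lead Independent Director); then Delgado (Non-Executive Director).
Espinoza, Nakamura, Osei and Quinn are each a founding director, so the next rule applies.
Among Espinoza, Nakamura, Osei and Quinn, by date first elected to the board (later first): Espinoza and Nakamura (2004-12-25) before Osei (2002-07-23) before Quinn (2001-02-10).
Espinoza and Nakamura are each a committee chair, so the next rule applies.
Among Espinoza and Nakamura, alphabetically by surname: Espinoza before Nakamura.
Amari, Vasquez and Eriksen are each not a founding director, so the next rule applies.
Among Amari, Vasquez and Eriksen, by date first elected to the board (later first): Amari and Vasquez (2006-11-23) before Eriksen (2005-02-03).
Amari and Vasquez are each not a committee chair, so the next rule applies.
Among Amari and Vasquez, alphabetically by surname: Amari before Vasquez.
Order: Espinoza, Nakamura, Osei, Quinn, Amari, Vasquez, Eriksen, Delgado.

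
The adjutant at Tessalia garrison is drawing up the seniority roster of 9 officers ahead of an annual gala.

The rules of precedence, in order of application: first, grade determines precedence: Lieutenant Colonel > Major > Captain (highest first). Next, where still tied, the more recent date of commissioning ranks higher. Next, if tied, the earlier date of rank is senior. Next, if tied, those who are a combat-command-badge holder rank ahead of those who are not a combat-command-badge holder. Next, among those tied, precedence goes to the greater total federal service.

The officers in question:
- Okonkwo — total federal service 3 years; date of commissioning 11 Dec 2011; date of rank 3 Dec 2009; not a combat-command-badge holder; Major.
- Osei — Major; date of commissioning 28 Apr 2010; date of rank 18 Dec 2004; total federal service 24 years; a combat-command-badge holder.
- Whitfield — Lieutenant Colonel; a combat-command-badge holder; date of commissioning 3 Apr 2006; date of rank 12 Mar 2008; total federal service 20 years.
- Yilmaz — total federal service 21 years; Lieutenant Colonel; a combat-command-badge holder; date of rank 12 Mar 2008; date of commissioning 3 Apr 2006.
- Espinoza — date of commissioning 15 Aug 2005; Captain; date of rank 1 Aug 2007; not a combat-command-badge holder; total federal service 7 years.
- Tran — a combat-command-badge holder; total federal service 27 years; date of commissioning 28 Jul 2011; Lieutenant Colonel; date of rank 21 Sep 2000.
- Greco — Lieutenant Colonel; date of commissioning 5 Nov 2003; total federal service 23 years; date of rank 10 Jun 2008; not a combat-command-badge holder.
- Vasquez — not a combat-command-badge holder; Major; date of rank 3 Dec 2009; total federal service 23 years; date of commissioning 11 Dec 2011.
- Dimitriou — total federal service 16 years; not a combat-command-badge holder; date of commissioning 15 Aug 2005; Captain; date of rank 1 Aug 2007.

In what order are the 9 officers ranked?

By grade: Tran, Yilmaz, Whitfield and Greco (Lieutenant Colonel); then Vasquez, Okonkwo and Osei (Major); then Dimitriou and Espinoza (Captain).
Among Tran, Yilmaz, Whitfield and Greco, by date of commissioning (later first): Tran (28 Jul 2011) before Yilmaz and Whitfield (3 Apr 2006) before Greco (5 Nov 2003).
Yilmaz and Whitfield both have date of rank 12 Mar 2008, so the next rule applies.
Yilmaz and Whitfield are each a combat-command-badge holder, so the next rule applies.
Among Yilmaz and Whitfield, by total federal service (higher first): Yilmaz (21 years) before Whitfield (20 years).
Among Vasquez, Okonkwo and Osei, by date of commissioning (later first): Vasquez and Okonkwo (11 Dec 2011) before Osei (28 Apr 2010).
Vasquez and Okonkwo both have date of rank 3 Dec 2009, so the next rule applies.
Vasquez and Okonkwo are each not a combat-command-badge holder, so the next rule applies.
Among Vasquez and Okonkwo, by total federal service (higher first): Vasquez (23 years) before Okonkwo (3 years).
Dimitriou and Espinoza both have date of commissioning 15 Aug 2005, so the next rule applies.
Dimitriou and Espinoza both have date of rank 1 Aug 2007, so the next rule applies.
Dimitriou and Espinoza are each not a combat-command-badge holder, so the next rule applies.
Among Dimitriou and Espinoza, by total federal service (higher first): Dimitriou (16 years) before Espinoza (7 years).
Full order: Tran, Yilmaz, Whitfield, Greco, Vasquez, Okonkwo, Osei, Dimitriou, Espinoza.

Tran, Yilmaz, Whitfield, Greco, Vasquez, Okonkwo, Osei, Dimitriou, Espinoza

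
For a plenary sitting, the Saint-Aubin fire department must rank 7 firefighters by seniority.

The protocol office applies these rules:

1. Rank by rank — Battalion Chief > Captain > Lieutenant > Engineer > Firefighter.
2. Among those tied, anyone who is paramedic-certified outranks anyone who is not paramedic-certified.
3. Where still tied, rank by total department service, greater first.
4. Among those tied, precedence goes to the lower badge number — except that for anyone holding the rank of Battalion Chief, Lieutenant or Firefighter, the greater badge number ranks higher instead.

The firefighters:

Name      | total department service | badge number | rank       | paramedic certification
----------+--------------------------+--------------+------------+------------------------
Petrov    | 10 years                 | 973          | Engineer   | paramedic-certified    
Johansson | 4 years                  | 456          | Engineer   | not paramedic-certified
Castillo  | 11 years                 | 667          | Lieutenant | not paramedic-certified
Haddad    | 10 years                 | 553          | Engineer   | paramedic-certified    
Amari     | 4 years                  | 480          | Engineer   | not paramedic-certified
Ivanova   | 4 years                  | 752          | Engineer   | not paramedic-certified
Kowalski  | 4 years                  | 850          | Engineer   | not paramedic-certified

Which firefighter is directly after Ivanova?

Kowalski

By rank: Castillo (Lieutenant); then Haddad, Petrov, Johansson, Amari, Ivanova and Kowalski (Engineer).
Among Haddad, Petrov, Johansson, Amari, Ivanova and Kowalski, paramedic-certified before not paramedic-certified: Haddad and Petrov (paramedic-certified) before Johansson, Amari, Ivanova and Kowalski (not paramedic-certified).
Haddad and Petrov both have total department service 10 years, so the next rule applies.
Among Haddad and Petrov, by badge number (lower first): Haddad (553) before Petrov (973).
Johansson, Amari, Ivanova and Kowalski all have total department service 4 years, so the next rule applies.
Among Johansson, Amari, Ivanova and Kowalski, by badge number (lower first): Johansson (456) before Amari (480) before Ivanova (752) before Kowalski (850).
Order: Castillo, Haddad, Petrov, Johansson, Amari, Ivanova, Kowalski.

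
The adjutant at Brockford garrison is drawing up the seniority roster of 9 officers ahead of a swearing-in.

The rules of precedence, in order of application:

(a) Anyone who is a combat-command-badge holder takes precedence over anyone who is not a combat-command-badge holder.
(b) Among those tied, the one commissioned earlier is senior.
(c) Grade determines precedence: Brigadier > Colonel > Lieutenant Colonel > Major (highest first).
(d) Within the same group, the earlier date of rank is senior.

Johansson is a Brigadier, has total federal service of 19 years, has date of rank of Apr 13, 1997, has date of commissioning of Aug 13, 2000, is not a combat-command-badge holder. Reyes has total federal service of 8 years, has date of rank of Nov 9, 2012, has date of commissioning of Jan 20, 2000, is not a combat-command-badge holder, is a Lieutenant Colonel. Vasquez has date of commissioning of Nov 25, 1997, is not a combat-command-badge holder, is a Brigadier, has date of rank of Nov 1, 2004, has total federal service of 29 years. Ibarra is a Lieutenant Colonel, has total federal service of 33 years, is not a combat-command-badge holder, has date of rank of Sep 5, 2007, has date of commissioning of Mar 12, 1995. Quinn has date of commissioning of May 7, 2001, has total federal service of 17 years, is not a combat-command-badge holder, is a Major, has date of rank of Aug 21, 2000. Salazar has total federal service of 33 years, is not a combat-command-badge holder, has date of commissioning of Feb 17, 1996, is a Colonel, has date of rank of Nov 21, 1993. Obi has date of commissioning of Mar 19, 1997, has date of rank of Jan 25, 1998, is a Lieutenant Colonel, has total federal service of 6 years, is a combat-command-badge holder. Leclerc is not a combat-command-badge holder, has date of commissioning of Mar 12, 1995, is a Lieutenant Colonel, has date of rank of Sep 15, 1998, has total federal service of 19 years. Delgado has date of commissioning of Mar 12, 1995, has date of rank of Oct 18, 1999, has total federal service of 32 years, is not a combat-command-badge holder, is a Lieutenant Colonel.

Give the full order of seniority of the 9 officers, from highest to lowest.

Obi, Leclerc, Delgado, Ibarra, Salazar, Vasquez, Reyes, Johansson, Quinn

By the first rule: Obi (a combat-command-badge holder); then Leclerc, Delgado, Ibarra, Salazar, Vasquez, Reyes, Johansson and Quinn (each not a combat-command-badge holder).
Among Leclerc, Delgado, Ibarra, Salazar, Vasquez, Reyes, Johansson and Quinn, by date of commissioning (earlier first): Leclerc, Delgado and Ibarra (Mar 12, 1995) before Salazar (Feb 17, 1996) before Vasquez (Nov 25, 1997) before Reyes (Jan 20, 2000) before Johansson (Aug 13, 2000) before Quinn (May 7, 2001).
Leclerc, Delgado and Ibarra are each Lieutenant Colonel, so the next rule applies.
Among Leclerc, Delgado and Ibarra, by date of rank (earlier first): Leclerc (Sep 15, 1998) before Delgado (Oct 18, 1999) before Ibarra (Sep 5, 2007).
Full order: Obi, Leclerc, Delgado, Ibarra, Salazar, Vasquez, Reyes, Johansson, Quinn.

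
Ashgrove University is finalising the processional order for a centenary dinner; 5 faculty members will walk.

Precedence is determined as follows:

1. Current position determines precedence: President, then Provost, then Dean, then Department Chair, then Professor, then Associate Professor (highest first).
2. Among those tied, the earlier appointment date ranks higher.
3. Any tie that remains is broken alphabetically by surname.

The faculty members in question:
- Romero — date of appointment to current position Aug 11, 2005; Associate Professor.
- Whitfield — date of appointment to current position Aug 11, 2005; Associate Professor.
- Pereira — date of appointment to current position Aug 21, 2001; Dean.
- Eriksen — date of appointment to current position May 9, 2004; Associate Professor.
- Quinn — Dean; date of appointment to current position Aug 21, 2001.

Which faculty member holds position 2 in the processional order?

Quinn

By current position: Pereira and Quinn (Dean); then Eriksen, Romero and Whitfield (Associate Professor).
Pereira and Quinn both have date of appointment to current position Aug 21, 2001, so the next rule applies.
Among Pereira and Quinn, alphabetically by surname: Pereira before Quinn.
Among Eriksen, Romero and Whitfield, by date of appointment to current position (earlier first): Eriksen (May 9, 2004) before Romero and Whitfield (Aug 11, 2005).
Among Romero and Whitfield, alphabetically by surname: Romero before Whitfield.
Order: Pereira, Quinn, Eriksen, Romero, Whitfield.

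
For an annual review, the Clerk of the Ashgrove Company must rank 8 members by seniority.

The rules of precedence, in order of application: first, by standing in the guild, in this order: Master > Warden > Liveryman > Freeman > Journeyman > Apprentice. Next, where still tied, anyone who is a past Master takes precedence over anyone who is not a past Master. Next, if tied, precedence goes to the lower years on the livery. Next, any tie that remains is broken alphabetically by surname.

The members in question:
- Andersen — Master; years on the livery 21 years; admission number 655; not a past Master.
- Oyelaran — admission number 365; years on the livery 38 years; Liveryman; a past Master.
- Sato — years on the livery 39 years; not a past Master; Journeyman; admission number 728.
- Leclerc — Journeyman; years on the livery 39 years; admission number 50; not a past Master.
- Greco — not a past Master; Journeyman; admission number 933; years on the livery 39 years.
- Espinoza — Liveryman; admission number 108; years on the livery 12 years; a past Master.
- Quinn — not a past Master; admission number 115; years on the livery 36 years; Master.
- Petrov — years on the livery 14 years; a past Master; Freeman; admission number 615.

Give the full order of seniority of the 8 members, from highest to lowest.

By standing in the guild: Andersen and Quinn (Master); then Espinoza and Oyelaran (Liveryman); then Petrov (Freeman); then Greco, Leclerc and Sato (Journeyman).
Andersen and Quinn are each not a past Master, so the next rule applies.
Among Andersen and Quinn, by years on the livery (lower first): Andersen (21 years) before Quinn (36 years).
Espinoza and Oyelaran are each a past Master, so the next rule applies.
Among Espinoza and Oyelaran, by years on the livery (lower first): Espinoza (12 years) before Oyelaran (38 years).
Greco, Leclerc and Sato are each not a past Master, so the next rule applies.
Greco, Leclerc and Sato all have years on the livery 39 years, so the next rule applies.
Among Greco, Leclerc and Sato, alphabetically by surname: Greco before Leclerc before Sato.
Full order: Andersen, Quinn, Espinoza, Oyelaran, Petrov, Greco, Leclerc, Sato.

Andersen, Quinn, Espinoza, Oyelaran, Petrov, Greco, Leclerc, Sato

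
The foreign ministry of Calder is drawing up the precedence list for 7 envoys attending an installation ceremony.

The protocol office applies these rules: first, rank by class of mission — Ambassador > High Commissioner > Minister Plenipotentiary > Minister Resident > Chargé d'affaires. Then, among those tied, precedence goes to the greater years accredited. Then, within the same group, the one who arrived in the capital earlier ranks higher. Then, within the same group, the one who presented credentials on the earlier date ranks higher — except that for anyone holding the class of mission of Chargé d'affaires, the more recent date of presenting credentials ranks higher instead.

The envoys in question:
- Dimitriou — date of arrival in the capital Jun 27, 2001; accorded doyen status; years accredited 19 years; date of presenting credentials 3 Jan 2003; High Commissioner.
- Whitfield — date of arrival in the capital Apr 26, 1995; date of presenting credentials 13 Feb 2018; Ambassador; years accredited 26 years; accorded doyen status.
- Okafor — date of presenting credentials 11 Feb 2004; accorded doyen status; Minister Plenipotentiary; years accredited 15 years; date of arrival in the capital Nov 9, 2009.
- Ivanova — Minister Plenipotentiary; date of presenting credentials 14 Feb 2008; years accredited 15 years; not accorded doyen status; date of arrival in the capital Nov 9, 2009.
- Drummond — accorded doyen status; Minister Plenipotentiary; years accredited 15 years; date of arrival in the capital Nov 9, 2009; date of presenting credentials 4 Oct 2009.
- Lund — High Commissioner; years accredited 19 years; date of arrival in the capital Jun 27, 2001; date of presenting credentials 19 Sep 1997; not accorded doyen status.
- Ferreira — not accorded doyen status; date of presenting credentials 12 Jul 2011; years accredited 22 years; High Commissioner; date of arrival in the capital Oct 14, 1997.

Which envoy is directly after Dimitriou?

By class of mission: Whitfield (Ambassador); then Ferreira, Lund and Dimitriou (High Commissioner); then Okafor, Ivanova and Drummond (Minister Plenipotentiary).
Among Ferreira, Lund and Dimitriou, by years accredited (higher first): Ferreira (22 years) before Lund and Dimitriou (19 years).
Lund and Dimitriou both have date of arrival in the capital Jun 27, 2001, so the next rule applies.
Among Lund and Dimitriou, by date of presenting credentials (earlier first): Lund (19 Sep 1997) before Dimitriou (3 Jan 2003).
Okafor, Ivanova and Drummond all have years accredited 15 years, so the next rule applies.
Okafor, Ivanova and Drummond all have date of arrival in the capital Nov 9, 2009, so the next rule applies.
Among Okafor, Ivanova and Drummond, by date of presenting credentials (earlier first): Okafor (11 Feb 2004) before Ivanova (14 Feb 2008) before Drummond (4 Oct 2009).
Order: Whitfield, Ferreira, Lund, Dimitriou, Okafor, Ivanova, Drummond.

Okafor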